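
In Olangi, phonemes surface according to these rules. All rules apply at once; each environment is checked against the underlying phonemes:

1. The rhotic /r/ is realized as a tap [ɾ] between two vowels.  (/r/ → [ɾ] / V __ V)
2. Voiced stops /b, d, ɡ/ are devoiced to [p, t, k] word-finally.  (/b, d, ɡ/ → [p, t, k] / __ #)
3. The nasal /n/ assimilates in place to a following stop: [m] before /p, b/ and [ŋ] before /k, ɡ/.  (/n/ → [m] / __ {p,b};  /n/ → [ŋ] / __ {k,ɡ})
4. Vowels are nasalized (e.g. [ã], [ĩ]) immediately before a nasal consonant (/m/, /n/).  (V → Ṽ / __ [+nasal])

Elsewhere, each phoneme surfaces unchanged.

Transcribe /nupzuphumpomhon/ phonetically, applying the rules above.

[nupzuphũmpõmhõn]

/n/ — word-initial; rule 3 does not apply here → [n].
/u/ — between /n/ and /p/; rule 4 does not apply here → [u].
/p/ (between /u/ and /z/) is unaffected → [p].
/z/ — not in any rule's target class → [z].
/u/ (between /z/ and /p/): rule 4 targets it, but not before a nasal consonant → unchanged [u].
/p/ (between /u/ and /h/): no rule targets it → [p].
/h/ (between /p/ and /u/): no rule targets it → [h].
/u/ (between /h/ and /m/): before a nasal consonant, so rule 4 applies → [ũ].
/m/ (between /u/ and /p/) is unaffected → [m].
/p/ — not in any rule's target class → [p].
/o/ (between /p/ and /m/): before a nasal consonant, so rule 4 applies → [õ].
/m/ (between /o/ and /h/): no rule targets it → [m].
/h/ — not in any rule's target class → [h].
/o/ meets the environment for rule 4 (before a nasal consonant) → [õ].
/n/ (word-final): rule 3 targets it, but not before a labial or velar stop → unchanged [n].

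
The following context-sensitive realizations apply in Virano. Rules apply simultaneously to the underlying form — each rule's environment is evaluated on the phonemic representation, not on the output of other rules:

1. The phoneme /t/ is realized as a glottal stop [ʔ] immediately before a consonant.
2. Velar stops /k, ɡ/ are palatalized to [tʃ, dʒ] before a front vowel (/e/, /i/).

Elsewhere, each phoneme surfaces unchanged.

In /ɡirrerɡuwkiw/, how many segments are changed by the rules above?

Segments that undergo a rule: /ɡ/ → [dʒ] (rule 2); /k/ → [tʃ] (rule 2).
All other segments surface unchanged.

2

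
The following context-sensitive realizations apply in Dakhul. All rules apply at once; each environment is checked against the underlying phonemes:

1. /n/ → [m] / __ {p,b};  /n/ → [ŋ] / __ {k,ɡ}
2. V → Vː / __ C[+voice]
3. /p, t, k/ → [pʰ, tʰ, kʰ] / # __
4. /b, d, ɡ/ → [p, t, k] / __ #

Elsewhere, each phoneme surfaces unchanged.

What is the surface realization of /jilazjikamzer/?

/j/ (word-initial): no rule targets it → [j].
/i/ (between /j/ and /l/): before a voiced consonant, so rule 2 applies → [iː].
/l/ — not in any rule's target class → [l].
/a/ — between /l/ and /z/, before a voiced consonant — surfaces as [aː] (rule 2).
/z/ — not in any rule's target class → [z].
/j/ stays [j].
/i/ — between /j/ and /k/; rule 2 does not apply here → [i].
/k/ — between /i/ and /a/; rule 3 does not apply here → [k].
/a/ (between /k/ and /m/): before a voiced consonant, so rule 2 applies → [aː].
/m/ stays [m].
/z/ — not in any rule's target class → [z].
/e/ (between /z/ and /r/) occurs before a voiced consonant → [eː] by rule 2.
/r/ — not in any rule's target class → [r].

[jiːlaːzjikaːmzeːr]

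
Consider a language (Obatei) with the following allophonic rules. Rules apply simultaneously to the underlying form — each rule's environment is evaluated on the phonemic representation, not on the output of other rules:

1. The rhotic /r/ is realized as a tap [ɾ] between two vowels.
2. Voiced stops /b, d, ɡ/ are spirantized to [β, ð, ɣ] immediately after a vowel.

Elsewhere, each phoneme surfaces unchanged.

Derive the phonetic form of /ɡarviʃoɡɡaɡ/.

/ɡ/ (word-initial) is in the target of rule 2 but the environment (immediately after a vowel) is not met → [ɡ].
/r/ (between /a/ and /v/) is in the target of rule 1 but the environment (between two vowels) is not met → [r].
Rule 2 applies to /ɡ/ (between /o/ and /ɡ/: immediately after a vowel) → [ɣ].
/ɡ/ (between /ɡ/ and /a/): rule 2 targets it, but not immediately after a vowel → unchanged [ɡ].
/ɡ/ (word-final): immediately after a vowel, so rule 2 applies → [ɣ].

[ɡarviʃoɣɡaɣ]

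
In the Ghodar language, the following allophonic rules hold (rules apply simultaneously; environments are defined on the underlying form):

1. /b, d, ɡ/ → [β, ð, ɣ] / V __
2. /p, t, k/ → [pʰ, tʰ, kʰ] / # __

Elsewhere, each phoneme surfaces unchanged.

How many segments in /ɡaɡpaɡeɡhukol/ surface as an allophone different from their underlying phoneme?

3

Segments that undergo a rule: /ɡ/ → [ɣ] (rule 1); /ɡ/ → [ɣ] (rule 1); /ɡ/ → [ɣ] (rule 1).
All other segments surface unchanged.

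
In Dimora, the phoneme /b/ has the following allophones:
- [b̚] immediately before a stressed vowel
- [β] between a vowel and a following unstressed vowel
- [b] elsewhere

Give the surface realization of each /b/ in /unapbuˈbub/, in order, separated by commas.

Occurrence 1 (position 5): no conditioning environment matches → elsewhere allophone [b].
Occurrence 2 (position 7): immediately before a stressed vowel → [b̚].
Occurrence 3 (position 9): no conditioning environment matches → elsewhere allophone [b].

[b], [b̚], [b]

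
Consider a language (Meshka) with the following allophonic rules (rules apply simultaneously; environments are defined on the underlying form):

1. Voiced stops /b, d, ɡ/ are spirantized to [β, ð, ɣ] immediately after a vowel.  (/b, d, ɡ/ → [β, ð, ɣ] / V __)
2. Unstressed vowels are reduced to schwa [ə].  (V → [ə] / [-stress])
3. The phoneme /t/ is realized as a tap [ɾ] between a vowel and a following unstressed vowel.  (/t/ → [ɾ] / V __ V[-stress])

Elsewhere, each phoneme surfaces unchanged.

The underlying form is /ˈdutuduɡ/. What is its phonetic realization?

[ˈduɾəðəɣ]

/d/ (word-initial) is in the target of rule 1 but the environment (immediately after a vowel) is not met → [d].
/u/ — between /d/ and /t/; rule 2 does not apply here → [u].
/t/ (between /u/ and /u/): between a vowel and a following unstressed vowel, so rule 3 applies → [ɾ].
Rule 2 applies to /u/ (between /t/ and /d/: in an unstressed syllable) → [ə].
/d/ (between /u/ and /u/) occurs immediately after a vowel → [ð] by rule 1.
/u/ meets the environment for rule 2 (in an unstressed syllable) → [ə].
Rule 1 applies to /ɡ/ (word-final: immediately after a vowel) → [ɣ].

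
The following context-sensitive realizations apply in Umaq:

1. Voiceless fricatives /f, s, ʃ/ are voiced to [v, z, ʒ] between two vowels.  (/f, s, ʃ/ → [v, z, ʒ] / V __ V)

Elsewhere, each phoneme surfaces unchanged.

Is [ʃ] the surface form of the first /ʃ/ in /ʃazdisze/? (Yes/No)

/ʃ/ — word-initial; rule 1 does not apply here → [ʃ].
The actual realization is [ʃ], which matches [ʃ].

Yes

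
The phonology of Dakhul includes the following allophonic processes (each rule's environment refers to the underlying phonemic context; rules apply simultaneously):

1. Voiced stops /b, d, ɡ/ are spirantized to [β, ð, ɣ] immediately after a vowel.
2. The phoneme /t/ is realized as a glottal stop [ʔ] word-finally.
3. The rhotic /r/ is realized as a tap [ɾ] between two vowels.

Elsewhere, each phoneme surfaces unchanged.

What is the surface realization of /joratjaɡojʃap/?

[joɾatjaɣojʃap]

/r/ meets the environment for rule 3 (between two vowels) → [ɾ].
/t/ (between /a/ and /j/) is in the target of rule 2 but the environment (word-finally) is not met → [t].
/ɡ/ (between /a/ and /o/) occurs immediately after a vowel → [ɣ] by rule 1.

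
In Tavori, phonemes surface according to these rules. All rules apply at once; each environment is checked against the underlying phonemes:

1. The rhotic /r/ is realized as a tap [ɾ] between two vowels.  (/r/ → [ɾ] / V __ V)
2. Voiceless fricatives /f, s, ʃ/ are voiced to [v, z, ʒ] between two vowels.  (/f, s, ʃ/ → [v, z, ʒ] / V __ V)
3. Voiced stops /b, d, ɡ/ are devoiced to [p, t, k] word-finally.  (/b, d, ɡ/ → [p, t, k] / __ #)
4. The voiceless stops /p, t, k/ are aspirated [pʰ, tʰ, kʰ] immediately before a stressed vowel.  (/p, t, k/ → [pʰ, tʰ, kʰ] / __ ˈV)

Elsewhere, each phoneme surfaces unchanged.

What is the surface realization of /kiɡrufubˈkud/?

/k/ (word-initial) is in the target of rule 4 but the environment (immediately before a stressed vowel) is not met → [k].
/i/ (between /k/ and /ɡ/): no rule targets it → [i].
/ɡ/ (between /i/ and /r/) fails the environment for rule 3, so it stays [ɡ].
/r/ (between /ɡ/ and /u/) fails the environment for rule 1, so it stays [r].
/u/ stays [u].
/f/ (between /u/ and /u/): between two vowels, so rule 2 applies → [v].
/u/ — not in any rule's target class → [u].
/b/ (between /u/ and /k/) is in the target of rule 3 but the environment (word-finally) is not met → [b].
/k/ (between /b/ and /u/) occurs immediately before a stressed vowel → [kʰ] by rule 4.
/u/ stays [u].
/d/ (word-final) occurs word-finally → [t] by rule 3.

[kiɡruvubˈkʰut]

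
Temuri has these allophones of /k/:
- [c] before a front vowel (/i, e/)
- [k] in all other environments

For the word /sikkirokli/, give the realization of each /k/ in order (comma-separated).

[k], [c], [k]

Occurrence 1 (position 3): no conditioning environment matches → elsewhere allophone [k].
Occurrence 2 (position 4): before a front vowel → [c].
Occurrence 3 (position 8): no conditioning environment matches → elsewhere allophone [k].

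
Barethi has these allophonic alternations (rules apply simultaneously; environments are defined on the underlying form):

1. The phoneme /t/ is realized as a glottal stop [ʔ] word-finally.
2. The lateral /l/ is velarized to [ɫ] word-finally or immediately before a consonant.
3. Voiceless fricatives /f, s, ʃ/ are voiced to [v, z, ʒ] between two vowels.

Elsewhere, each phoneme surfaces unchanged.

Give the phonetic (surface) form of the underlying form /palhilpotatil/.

/p/ (word-initial): no rule targets it → [p].
/a/ (between /p/ and /l/) is unaffected → [a].
/l/ — between /a/ and /h/, word-finally or immediately before a consonant — surfaces as [ɫ] (rule 2).
/h/ — not in any rule's target class → [h].
/i/ — not in any rule's target class → [i].
Rule 2 applies to /l/ (between /i/ and /p/: word-finally or immediately before a consonant) → [ɫ].
/p/ (between /l/ and /o/) is unaffected → [p].
/o/ stays [o].
/t/ (between /o/ and /a/) is in the target of rule 1 but the environment (word-finally) is not met → [t].
/a/ stays [a].
/t/ (between /a/ and /i/) is in the target of rule 1 but the environment (word-finally) is not met → [t].
/i/ — not in any rule's target class → [i].
Rule 2 applies to /l/ (word-final: word-finally or immediately before a consonant) → [ɫ].

[paɫhiɫpotatiɫ]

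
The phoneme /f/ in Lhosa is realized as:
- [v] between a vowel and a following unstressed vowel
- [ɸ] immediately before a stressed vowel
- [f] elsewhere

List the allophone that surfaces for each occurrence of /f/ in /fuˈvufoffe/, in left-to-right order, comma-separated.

Occurrence 1 (position 1): no conditioning environment matches → elsewhere allophone [f].
Occurrence 2 (position 5): between a vowel and a following unstressed vowel → [v].
Occurrence 3 (position 7): no conditioning environment matches → elsewhere allophone [f].
Occurrence 4 (position 8): no conditioning environment matches → elsewhere allophone [f].

[f], [v], [f], [f]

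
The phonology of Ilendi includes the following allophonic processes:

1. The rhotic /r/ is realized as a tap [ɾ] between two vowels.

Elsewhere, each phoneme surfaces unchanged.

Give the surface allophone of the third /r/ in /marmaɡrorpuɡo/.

/r/ (between /o/ and /p/): rule 1 targets it, but not between two vowels → unchanged [r].

[r]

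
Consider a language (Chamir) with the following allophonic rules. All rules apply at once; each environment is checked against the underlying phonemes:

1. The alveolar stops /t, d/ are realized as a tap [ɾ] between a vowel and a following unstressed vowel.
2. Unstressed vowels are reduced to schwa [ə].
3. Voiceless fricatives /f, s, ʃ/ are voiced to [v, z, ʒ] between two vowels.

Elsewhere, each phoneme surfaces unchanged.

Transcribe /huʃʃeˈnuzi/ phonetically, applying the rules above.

/u/ meets the environment for rule 2 (in an unstressed syllable) → [ə].
/ʃ/ — between /u/ and /ʃ/; rule 3 does not apply here → [ʃ].
/ʃ/ (between /ʃ/ and /e/): rule 3 targets it, but not between two vowels → unchanged [ʃ].
/e/ (between /ʃ/ and /n/) occurs in an unstressed syllable → [ə] by rule 2.
/u/ (between /n/ and /z/) fails the environment for rule 2, so it stays [u].
Rule 2 applies to /i/ (word-final: in an unstressed syllable) → [ə].

[həʃʃəˈnuzə]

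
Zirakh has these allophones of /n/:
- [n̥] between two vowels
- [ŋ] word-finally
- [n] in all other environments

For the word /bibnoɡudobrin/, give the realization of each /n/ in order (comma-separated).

[n], [ŋ]

Occurrence 1 (position 4): no conditioning environment matches → elsewhere allophone [n].
Occurrence 2 (position 13): word-finally → [ŋ].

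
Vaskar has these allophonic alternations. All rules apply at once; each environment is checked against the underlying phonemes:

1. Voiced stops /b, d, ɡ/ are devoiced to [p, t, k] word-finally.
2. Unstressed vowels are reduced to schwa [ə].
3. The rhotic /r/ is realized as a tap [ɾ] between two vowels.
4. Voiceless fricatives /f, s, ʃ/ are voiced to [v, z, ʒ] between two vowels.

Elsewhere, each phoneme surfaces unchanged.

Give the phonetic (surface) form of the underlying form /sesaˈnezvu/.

[səzəˈnezvə]

/s/ — word-initial; rule 4 does not apply here → [s].
/e/ (between /s/ and /s/) occurs in an unstressed syllable → [ə] by rule 2.
/s/ meets the environment for rule 4 (between two vowels) → [z].
/a/ meets the environment for rule 2 (in an unstressed syllable) → [ə].
/n/ (between /a/ and /e/) is unaffected → [n].
/e/ (between /n/ and /z/) is in the target of rule 2 but the environment (in an unstressed syllable) is not met → [e].
/z/ — not in any rule's target class → [z].
/v/ — not in any rule's target class → [v].
/u/ (word-final): in an unstressed syllable, so rule 2 applies → [ə].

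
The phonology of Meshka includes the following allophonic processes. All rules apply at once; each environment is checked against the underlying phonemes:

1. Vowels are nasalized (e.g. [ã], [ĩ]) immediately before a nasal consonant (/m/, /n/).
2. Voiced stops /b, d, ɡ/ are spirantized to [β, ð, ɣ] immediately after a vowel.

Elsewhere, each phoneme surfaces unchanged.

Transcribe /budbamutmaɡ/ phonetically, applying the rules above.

/b/ — word-initial; rule 2 does not apply here → [b].
/u/ — between /b/ and /d/; rule 1 does not apply here → [u].
Rule 2 applies to /d/ (between /u/ and /b/: immediately after a vowel) → [ð].
/b/ (between /d/ and /a/) fails the environment for rule 2, so it stays [b].
/a/ (between /b/ and /m/) occurs before a nasal consonant → [ã] by rule 1.
/m/ — not in any rule's target class → [m].
/u/ (between /m/ and /t/) is in the target of rule 1 but the environment (before a nasal consonant) is not met → [u].
/t/ stays [t].
/m/ (between /t/ and /a/): no rule targets it → [m].
/a/ (between /m/ and /ɡ/): rule 1 targets it, but not before a nasal consonant → unchanged [a].
/ɡ/ meets the environment for rule 2 (immediately after a vowel) → [ɣ].

[buðbãmutmaɣ]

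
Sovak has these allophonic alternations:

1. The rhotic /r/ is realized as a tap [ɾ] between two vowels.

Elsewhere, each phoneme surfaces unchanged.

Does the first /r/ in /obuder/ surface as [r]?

Yes

/r/ (word-final): rule 1 targets it, but not between two vowels → unchanged [r].
The actual realization is [r], which matches [r].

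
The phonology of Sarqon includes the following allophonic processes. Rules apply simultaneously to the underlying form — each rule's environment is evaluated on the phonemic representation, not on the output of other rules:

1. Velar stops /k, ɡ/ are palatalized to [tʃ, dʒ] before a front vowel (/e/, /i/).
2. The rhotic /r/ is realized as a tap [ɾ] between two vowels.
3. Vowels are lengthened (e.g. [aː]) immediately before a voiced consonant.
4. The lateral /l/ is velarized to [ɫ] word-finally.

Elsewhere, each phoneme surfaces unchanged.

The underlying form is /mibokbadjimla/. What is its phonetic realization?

[miːbokbaːdjiːmla]

/m/ (word-initial) is unaffected → [m].
/i/ — between /m/ and /b/, before a voiced consonant — surfaces as [iː] (rule 3).
/b/ stays [b].
/o/ (between /b/ and /k/): rule 3 targets it, but not before a voiced consonant → unchanged [o].
/k/ (between /o/ and /b/) fails the environment for rule 1, so it stays [k].
/b/ stays [b].
Rule 3 applies to /a/ (between /b/ and /d/: before a voiced consonant) → [aː].
/d/ (between /a/ and /j/) is unaffected → [d].
/j/ (between /d/ and /i/) is unaffected → [j].
/i/ meets the environment for rule 3 (before a voiced consonant) → [iː].
/m/ — not in any rule's target class → [m].
/l/ (between /m/ and /a/) is in the target of rule 4 but the environment (word-finally) is not met → [l].
/a/ (word-final) fails the environment for rule 3, so it stays [a].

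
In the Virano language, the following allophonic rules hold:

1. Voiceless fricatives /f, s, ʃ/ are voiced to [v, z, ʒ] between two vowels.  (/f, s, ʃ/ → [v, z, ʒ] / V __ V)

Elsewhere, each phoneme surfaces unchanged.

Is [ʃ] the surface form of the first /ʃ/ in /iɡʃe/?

/ʃ/ (between /ɡ/ and /e/) is in the target of rule 1 but the environment (between two vowels) is not met → [ʃ].
The actual realization is [ʃ], which matches [ʃ].

Yes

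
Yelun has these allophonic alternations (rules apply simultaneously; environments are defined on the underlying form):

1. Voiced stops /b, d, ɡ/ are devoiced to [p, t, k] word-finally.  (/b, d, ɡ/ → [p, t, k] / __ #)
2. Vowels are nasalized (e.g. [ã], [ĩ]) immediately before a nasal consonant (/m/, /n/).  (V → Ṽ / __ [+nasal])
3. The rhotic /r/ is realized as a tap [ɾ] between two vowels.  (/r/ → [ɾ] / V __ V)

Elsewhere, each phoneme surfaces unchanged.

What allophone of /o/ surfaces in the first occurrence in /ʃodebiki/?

/o/ (between /ʃ/ and /d/) fails the environment for rule 2, so it stays [o].

[o]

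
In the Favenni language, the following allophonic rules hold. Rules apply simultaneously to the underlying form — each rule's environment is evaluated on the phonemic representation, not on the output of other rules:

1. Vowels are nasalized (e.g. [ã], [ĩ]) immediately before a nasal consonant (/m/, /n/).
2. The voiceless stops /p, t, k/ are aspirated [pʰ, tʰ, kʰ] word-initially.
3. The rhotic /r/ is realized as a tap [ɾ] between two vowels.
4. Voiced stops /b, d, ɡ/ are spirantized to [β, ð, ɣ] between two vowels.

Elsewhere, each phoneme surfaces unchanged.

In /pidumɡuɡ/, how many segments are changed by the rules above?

Segments that undergo a rule: /p/ → [pʰ] (rule 2); /d/ → [ð] (rule 4); /u/ → [ũ] (rule 1).
All other segments surface unchanged.

3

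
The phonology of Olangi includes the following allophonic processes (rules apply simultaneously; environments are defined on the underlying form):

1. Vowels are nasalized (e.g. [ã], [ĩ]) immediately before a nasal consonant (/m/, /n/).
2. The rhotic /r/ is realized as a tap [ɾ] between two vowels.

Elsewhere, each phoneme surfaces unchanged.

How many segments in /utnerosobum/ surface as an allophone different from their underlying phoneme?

2

Segments that undergo a rule: /r/ → [ɾ] (rule 2); /u/ → [ũ] (rule 1).
All other segments surface unchanged.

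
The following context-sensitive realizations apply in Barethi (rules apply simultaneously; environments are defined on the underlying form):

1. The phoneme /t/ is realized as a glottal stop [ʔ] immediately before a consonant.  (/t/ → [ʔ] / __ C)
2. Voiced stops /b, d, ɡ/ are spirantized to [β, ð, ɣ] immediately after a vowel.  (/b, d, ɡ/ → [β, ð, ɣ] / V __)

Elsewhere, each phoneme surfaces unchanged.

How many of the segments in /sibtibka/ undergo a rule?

Segments that undergo a rule: /b/ → [β] (rule 2); /b/ → [β] (rule 2).
All other segments surface unchanged.

2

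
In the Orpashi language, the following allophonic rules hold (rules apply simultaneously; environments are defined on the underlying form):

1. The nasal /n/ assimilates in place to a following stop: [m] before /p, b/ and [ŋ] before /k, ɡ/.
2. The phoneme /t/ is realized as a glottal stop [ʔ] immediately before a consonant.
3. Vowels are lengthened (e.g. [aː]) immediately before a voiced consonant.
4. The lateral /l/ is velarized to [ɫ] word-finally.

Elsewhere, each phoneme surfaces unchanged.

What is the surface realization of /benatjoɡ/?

/b/ (word-initial): no rule targets it → [b].
/e/ (between /b/ and /n/) occurs before a voiced consonant → [eː] by rule 3.
/n/ (between /e/ and /a/): rule 1 targets it, but not before a labial or velar stop → unchanged [n].
/a/ — between /n/ and /t/; rule 3 does not apply here → [a].
/t/ — between /a/ and /j/, immediately before a consonant — surfaces as [ʔ] (rule 2).
/j/ stays [j].
Rule 3 applies to /o/ (between /j/ and /ɡ/: before a voiced consonant) → [oː].
/ɡ/ (word-final): no rule targets it → [ɡ].

[beːnaʔjoːɡ]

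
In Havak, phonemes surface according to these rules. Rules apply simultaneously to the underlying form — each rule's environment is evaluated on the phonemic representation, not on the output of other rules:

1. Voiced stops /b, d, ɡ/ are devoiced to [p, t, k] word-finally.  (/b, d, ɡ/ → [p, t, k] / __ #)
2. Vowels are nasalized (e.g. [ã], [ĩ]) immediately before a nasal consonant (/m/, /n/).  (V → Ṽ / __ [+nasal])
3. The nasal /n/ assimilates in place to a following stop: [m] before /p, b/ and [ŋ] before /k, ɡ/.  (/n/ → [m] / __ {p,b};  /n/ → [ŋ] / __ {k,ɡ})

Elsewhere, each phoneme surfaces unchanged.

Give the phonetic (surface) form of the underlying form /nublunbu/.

[nublũmbu]

/n/ (word-initial): rule 3 targets it, but not before a labial or velar stop → unchanged [n].
/u/ (between /n/ and /b/) is in the target of rule 2 but the environment (before a nasal consonant) is not met → [u].
/b/ (between /u/ and /l/) is in the target of rule 1 but the environment (word-finally) is not met → [b].
/l/ (between /b/ and /u/): no rule targets it → [l].
/u/ (between /l/ and /n/) occurs before a nasal consonant → [ũ] by rule 2.
/n/ (between /u/ and /b/): before a labial or velar stop, so rule 3 applies → [m].
/b/ (between /n/ and /u/): rule 1 targets it, but not word-finally → unchanged [b].
/u/ (word-final): rule 2 targets it, but not before a nasal consonant → unchanged [u].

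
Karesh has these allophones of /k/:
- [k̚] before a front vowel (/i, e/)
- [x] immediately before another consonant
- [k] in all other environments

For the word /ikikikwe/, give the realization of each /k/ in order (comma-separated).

Occurrence 1 (position 2): before a front vowel (/i, e/) → [k̚].
Occurrence 2 (position 4): before a front vowel (/i, e/) → [k̚].
Occurrence 3 (position 6): immediately before another consonant → [x].

[k̚], [k̚], [x]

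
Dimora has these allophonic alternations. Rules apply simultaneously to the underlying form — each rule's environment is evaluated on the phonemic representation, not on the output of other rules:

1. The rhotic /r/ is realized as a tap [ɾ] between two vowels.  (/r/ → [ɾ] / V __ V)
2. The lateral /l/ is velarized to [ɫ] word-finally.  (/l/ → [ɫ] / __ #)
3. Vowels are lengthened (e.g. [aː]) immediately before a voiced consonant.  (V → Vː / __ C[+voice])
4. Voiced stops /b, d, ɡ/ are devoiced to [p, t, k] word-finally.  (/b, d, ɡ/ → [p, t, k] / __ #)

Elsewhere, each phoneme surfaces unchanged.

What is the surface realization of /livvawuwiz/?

/l/ (word-initial): rule 2 targets it, but not word-finally → unchanged [l].
/i/ (between /l/ and /v/) occurs before a voiced consonant → [iː] by rule 3.
/v/ (between /i/ and /v/) is unaffected → [v].
/v/ (between /v/ and /a/): no rule targets it → [v].
/a/ meets the environment for rule 3 (before a voiced consonant) → [aː].
/w/ (between /a/ and /u/) is unaffected → [w].
/u/ (between /w/ and /w/) occurs before a voiced consonant → [uː] by rule 3.
/w/ stays [w].
/i/ meets the environment for rule 3 (before a voiced consonant) → [iː].
/z/ — not in any rule's target class → [z].

[liːvvaːwuːwiːz]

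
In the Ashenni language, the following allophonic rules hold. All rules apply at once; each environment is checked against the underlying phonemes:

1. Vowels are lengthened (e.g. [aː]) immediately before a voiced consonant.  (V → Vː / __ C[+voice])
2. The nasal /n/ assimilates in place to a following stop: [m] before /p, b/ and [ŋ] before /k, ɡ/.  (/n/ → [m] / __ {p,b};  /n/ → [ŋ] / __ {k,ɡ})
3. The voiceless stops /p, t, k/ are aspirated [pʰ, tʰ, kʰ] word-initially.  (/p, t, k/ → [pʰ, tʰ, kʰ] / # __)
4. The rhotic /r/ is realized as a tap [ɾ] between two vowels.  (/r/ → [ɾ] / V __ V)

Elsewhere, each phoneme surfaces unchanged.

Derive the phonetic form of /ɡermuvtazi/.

/ɡ/ (word-initial): no rule targets it → [ɡ].
/e/ — between /ɡ/ and /r/, before a voiced consonant — surfaces as [eː] (rule 1).
/r/ (between /e/ and /m/) is in the target of rule 4 but the environment (between two vowels) is not met → [r].
/m/ — not in any rule's target class → [m].
/u/ (between /m/ and /v/): before a voiced consonant, so rule 1 applies → [uː].
/v/ — not in any rule's target class → [v].
/t/ (between /v/ and /a/) fails the environment for rule 3, so it stays [t].
/a/ — between /t/ and /z/, before a voiced consonant — surfaces as [aː] (rule 1).
/z/ (between /a/ and /i/) is unaffected → [z].
/i/ (word-final) fails the environment for rule 1, so it stays [i].

[ɡeːrmuːvtaːzi]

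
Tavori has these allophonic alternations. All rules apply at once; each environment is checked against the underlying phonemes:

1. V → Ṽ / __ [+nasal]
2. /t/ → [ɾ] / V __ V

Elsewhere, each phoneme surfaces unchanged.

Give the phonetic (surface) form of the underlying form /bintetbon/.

[bĩntetbõn]

/b/ (word-initial): no rule targets it → [b].
/i/ meets the environment for rule 1 (before a nasal consonant) → [ĩ].
/n/ (between /i/ and /t/) is unaffected → [n].
/t/ (between /n/ and /e/) is in the target of rule 2 but the environment (between two vowels) is not met → [t].
/e/ — between /t/ and /t/; rule 1 does not apply here → [e].
/t/ (between /e/ and /b/) fails the environment for rule 2, so it stays [t].
/b/ stays [b].
/o/ meets the environment for rule 1 (before a nasal consonant) → [õ].
/n/ stays [n].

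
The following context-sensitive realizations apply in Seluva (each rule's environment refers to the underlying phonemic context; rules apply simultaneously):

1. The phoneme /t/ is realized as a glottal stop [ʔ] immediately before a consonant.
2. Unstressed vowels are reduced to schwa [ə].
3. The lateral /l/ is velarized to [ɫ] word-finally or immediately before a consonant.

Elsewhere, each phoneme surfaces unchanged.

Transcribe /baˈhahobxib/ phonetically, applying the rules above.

/b/ (word-initial) is unaffected → [b].
/a/ — between /b/ and /h/, in an unstressed syllable — surfaces as [ə] (rule 2).
/h/ (between /a/ and /a/) is unaffected → [h].
/a/ — between /h/ and /h/; rule 2 does not apply here → [a].
/h/ — not in any rule's target class → [h].
/o/ meets the environment for rule 2 (in an unstressed syllable) → [ə].
/b/ stays [b].
/x/ — not in any rule's target class → [x].
/i/ — between /x/ and /b/, in an unstressed syllable — surfaces as [ə] (rule 2).
/b/ — not in any rule's target class → [b].

[bəˈhahəbxəb]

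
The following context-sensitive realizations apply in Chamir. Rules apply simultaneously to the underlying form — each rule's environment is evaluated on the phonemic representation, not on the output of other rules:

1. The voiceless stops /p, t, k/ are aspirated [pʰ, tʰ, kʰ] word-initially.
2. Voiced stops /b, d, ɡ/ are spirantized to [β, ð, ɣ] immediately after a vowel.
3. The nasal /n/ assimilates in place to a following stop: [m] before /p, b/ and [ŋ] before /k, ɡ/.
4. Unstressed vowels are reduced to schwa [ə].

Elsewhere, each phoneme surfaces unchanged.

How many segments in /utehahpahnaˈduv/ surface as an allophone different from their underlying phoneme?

Segments that undergo a rule: /u/ → [ə] (rule 4); /e/ → [ə] (rule 4); /a/ → [ə] (rule 4); /a/ → [ə] (rule 4); /a/ → [ə] (rule 4); /d/ → [ð] (rule 2).
All other segments surface unchanged.

6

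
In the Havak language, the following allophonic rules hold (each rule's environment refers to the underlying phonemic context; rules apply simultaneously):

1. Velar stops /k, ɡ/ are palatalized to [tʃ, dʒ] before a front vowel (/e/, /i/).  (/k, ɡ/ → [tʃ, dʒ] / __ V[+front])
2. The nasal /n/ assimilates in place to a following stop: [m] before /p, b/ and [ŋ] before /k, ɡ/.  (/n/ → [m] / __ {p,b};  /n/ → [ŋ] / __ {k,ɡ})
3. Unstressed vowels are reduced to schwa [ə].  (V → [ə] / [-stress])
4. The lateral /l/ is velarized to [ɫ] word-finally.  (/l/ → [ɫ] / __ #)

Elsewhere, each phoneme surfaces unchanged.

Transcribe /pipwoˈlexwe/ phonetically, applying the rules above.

/p/ — not in any rule's target class → [p].
Rule 3 applies to /i/ (between /p/ and /p/: in an unstressed syllable) → [ə].
/p/ stays [p].
/w/ — not in any rule's target class → [w].
/o/ (between /w/ and /l/) occurs in an unstressed syllable → [ə] by rule 3.
/l/ (between /o/ and /e/) is in the target of rule 4 but the environment (word-finally) is not met → [l].
/e/ (between /l/ and /x/): rule 3 targets it, but not in an unstressed syllable → unchanged [e].
/x/ stays [x].
/w/ — not in any rule's target class → [w].
/e/ — word-final, in an unstressed syllable — surfaces as [ə] (rule 3).

[pəpwəˈlexwə]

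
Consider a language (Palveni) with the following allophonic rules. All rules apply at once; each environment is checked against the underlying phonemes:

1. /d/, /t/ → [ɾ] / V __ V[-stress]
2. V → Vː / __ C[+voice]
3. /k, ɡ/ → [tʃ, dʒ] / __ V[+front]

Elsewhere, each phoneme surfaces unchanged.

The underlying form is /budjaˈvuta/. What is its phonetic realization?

[buːdjaːˈvuɾa]

/b/ stays [b].
/u/ — between /b/ and /d/, before a voiced consonant — surfaces as [uː] (rule 2).
/d/ (between /u/ and /j/) fails the environment for rule 1, so it stays [d].
/j/ (between /d/ and /a/) is unaffected → [j].
/a/ (between /j/ and /v/): before a voiced consonant, so rule 2 applies → [aː].
/v/ stays [v].
/u/ — between /v/ and /t/; rule 2 does not apply here → [u].
/t/ (between /u/ and /a/): between a vowel and a following unstressed vowel, so rule 1 applies → [ɾ].
/a/ (word-final) fails the environment for rule 2, so it stays [a].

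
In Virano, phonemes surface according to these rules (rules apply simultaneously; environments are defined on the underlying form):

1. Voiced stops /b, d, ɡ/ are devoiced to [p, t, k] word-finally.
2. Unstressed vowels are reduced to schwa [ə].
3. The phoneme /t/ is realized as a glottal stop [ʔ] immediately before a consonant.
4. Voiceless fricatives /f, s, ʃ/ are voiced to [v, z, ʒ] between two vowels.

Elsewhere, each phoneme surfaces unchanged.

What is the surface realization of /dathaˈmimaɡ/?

/d/ — word-initial; rule 1 does not apply here → [d].
/a/ (between /d/ and /t/): in an unstressed syllable, so rule 2 applies → [ə].
Rule 3 applies to /t/ (between /a/ and /h/: immediately before a consonant) → [ʔ].
/h/ (between /t/ and /a/) is unaffected → [h].
/a/ meets the environment for rule 2 (in an unstressed syllable) → [ə].
/m/ — not in any rule's target class → [m].
/i/ (between /m/ and /m/) fails the environment for rule 2, so it stays [i].
/m/ (between /i/ and /a/) is unaffected → [m].
/a/ (between /m/ and /ɡ/): in an unstressed syllable, so rule 2 applies → [ə].
/ɡ/ — word-final, word-finally — surfaces as [k] (rule 1).

[dəʔhəˈmimək]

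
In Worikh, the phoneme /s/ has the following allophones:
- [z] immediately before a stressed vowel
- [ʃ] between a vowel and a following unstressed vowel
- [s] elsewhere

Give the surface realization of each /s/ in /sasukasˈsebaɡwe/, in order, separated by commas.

Occurrence 1 (position 1): no conditioning environment matches → elsewhere allophone [s].
Occurrence 2 (position 3): between a vowel and a following unstressed vowel → [ʃ].
Occurrence 3 (position 7): no conditioning environment matches → elsewhere allophone [s].
Occurrence 4 (position 8): immediately before a stressed vowel → [z].

[s], [ʃ], [s], [z]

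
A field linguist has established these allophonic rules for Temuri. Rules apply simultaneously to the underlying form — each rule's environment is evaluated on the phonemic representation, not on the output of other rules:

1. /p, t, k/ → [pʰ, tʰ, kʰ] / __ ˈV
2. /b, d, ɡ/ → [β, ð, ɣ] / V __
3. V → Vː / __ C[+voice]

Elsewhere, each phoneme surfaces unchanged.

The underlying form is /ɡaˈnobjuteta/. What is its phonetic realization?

[ɡaːˈnoːβjuteta]

/ɡ/ (word-initial): rule 2 targets it, but not immediately after a vowel → unchanged [ɡ].
/a/ (between /ɡ/ and /n/): before a voiced consonant, so rule 3 applies → [aː].
/n/ stays [n].
/o/ meets the environment for rule 3 (before a voiced consonant) → [oː].
Rule 2 applies to /b/ (between /o/ and /j/: immediately after a vowel) → [β].
/j/ stays [j].
/u/ (between /j/ and /t/): rule 3 targets it, but not before a voiced consonant → unchanged [u].
/t/ — between /u/ and /e/; rule 1 does not apply here → [t].
/e/ (between /t/ and /t/) fails the environment for rule 3, so it stays [e].
/t/ (between /e/ and /a/): rule 1 targets it, but not immediately before a stressed vowel → unchanged [t].
/a/ (word-final) is in the target of rule 3 but the environment (before a voiced consonant) is not met → [a].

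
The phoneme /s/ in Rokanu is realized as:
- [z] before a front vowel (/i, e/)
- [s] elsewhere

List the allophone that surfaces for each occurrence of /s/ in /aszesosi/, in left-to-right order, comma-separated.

[s], [s], [z]

Occurrence 1 (position 2): no conditioning environment matches → elsewhere allophone [s].
Occurrence 2 (position 5): no conditioning environment matches → elsewhere allophone [s].
Occurrence 3 (position 7): before a front vowel (/i, e/) → [z].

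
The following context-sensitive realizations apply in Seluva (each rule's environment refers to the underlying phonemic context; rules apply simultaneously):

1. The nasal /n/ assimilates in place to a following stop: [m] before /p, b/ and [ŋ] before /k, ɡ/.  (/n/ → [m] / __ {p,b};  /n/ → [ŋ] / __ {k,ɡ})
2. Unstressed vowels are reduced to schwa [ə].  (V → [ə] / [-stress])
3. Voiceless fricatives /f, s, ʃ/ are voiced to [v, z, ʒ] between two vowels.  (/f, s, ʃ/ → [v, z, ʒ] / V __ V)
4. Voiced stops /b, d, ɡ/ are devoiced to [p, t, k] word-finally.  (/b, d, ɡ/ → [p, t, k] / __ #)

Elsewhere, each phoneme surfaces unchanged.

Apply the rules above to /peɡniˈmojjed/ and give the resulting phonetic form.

/e/ (between /p/ and /ɡ/): in an unstressed syllable, so rule 2 applies → [ə].
/ɡ/ (between /e/ and /n/) is in the target of rule 4 but the environment (word-finally) is not met → [ɡ].
/n/ (between /ɡ/ and /i/) is in the target of rule 1 but the environment (before a labial or velar stop) is not met → [n].
Rule 2 applies to /i/ (between /n/ and /m/: in an unstressed syllable) → [ə].
/o/ (between /m/ and /j/): rule 2 targets it, but not in an unstressed syllable → unchanged [o].
/e/ (between /j/ and /d/): in an unstressed syllable, so rule 2 applies → [ə].
/d/ (word-final): word-finally, so rule 4 applies → [t].

[pəɡnəˈmojjət]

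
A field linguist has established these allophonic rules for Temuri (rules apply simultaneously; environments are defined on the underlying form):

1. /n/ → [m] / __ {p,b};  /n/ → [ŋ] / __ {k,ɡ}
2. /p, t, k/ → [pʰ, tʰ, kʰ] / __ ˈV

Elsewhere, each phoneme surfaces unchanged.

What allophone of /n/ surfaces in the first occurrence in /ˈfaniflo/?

[n]

/n/ (between /a/ and /i/) is in the target of rule 1 but the environment (before a labial or velar stop) is not met → [n].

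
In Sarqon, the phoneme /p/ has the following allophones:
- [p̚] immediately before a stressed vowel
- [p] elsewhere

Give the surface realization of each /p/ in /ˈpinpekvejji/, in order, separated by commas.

Occurrence 1 (position 1): immediately before a stressed vowel → [p̚].
Occurrence 2 (position 4): no conditioning environment matches → elsewhere allophone [p].

[p̚], [p]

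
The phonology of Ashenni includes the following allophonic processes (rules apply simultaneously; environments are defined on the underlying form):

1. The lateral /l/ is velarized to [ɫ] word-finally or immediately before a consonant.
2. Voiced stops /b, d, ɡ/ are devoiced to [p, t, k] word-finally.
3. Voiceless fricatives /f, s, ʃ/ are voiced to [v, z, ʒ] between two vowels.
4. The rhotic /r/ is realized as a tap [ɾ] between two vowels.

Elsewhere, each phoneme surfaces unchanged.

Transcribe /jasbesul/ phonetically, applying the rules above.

/j/ (word-initial): no rule targets it → [j].
/a/ stays [a].
/s/ (between /a/ and /b/) is in the target of rule 3 but the environment (between two vowels) is not met → [s].
/b/ — between /s/ and /e/; rule 2 does not apply here → [b].
/e/ stays [e].
/s/ (between /e/ and /u/) occurs between two vowels → [z] by rule 3.
/u/ (between /s/ and /l/): no rule targets it → [u].
Rule 1 applies to /l/ (word-final: word-finally or immediately before a consonant) → [ɫ].

[jasbezuɫ]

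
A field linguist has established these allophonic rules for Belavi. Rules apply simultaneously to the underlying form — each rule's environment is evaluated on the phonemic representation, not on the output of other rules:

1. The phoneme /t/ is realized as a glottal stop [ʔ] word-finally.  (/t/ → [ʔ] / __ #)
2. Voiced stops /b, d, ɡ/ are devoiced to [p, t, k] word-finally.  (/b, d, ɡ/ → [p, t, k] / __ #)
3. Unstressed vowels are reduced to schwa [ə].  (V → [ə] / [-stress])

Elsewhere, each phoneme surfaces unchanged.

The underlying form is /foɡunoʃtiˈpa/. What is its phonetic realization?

[fəɡənəʃtəˈpa]

/f/ (word-initial) is unaffected → [f].
/o/ (between /f/ and /ɡ/): in an unstressed syllable, so rule 3 applies → [ə].
/ɡ/ — between /o/ and /u/; rule 2 does not apply here → [ɡ].
Rule 3 applies to /u/ (between /ɡ/ and /n/: in an unstressed syllable) → [ə].
/n/ (between /u/ and /o/) is unaffected → [n].
/o/ — between /n/ and /ʃ/, in an unstressed syllable — surfaces as [ə] (rule 3).
/ʃ/ — not in any rule's target class → [ʃ].
/t/ (between /ʃ/ and /i/) fails the environment for rule 1, so it stays [t].
Rule 3 applies to /i/ (between /t/ and /p/: in an unstressed syllable) → [ə].
/p/ (between /i/ and /a/) is unaffected → [p].
/a/ (word-final) is in the target of rule 3 but the environment (in an unstressed syllable) is not met → [a].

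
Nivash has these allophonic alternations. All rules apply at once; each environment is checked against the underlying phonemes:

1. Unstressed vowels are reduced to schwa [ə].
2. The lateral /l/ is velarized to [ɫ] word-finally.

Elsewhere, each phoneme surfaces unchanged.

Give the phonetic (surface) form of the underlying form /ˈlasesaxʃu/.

[ˈlasəsəxʃə]

/l/ (word-initial): rule 2 targets it, but not word-finally → unchanged [l].
/a/ (between /l/ and /s/): rule 1 targets it, but not in an unstressed syllable → unchanged [a].
/s/ stays [s].
/e/ (between /s/ and /s/) occurs in an unstressed syllable → [ə] by rule 1.
/s/ stays [s].
/a/ — between /s/ and /x/, in an unstressed syllable — surfaces as [ə] (rule 1).
/x/ — not in any rule's target class → [x].
/ʃ/ — not in any rule's target class → [ʃ].
/u/ (word-final): in an unstressed syllable, so rule 1 applies → [ə].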